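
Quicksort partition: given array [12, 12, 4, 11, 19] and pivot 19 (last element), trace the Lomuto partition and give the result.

Lomuto partition with pivot = 19:

Initial array: [12, 12, 4, 11, 19]

arr[0]=12 <= 19: swap with position 0, array becomes [12, 12, 4, 11, 19]
arr[1]=12 <= 19: swap with position 1, array becomes [12, 12, 4, 11, 19]
arr[2]=4 <= 19: swap with position 2, array becomes [12, 12, 4, 11, 19]
arr[3]=11 <= 19: swap with position 3, array becomes [12, 12, 4, 11, 19]

Place pivot at position 4: [12, 12, 4, 11, 19]
Pivot position: 4

After partitioning with pivot 19, the array becomes [12, 12, 4, 11, 19]. The pivot is placed at index 4. All elements to the left of the pivot are <= 19, and all elements to the right are > 19.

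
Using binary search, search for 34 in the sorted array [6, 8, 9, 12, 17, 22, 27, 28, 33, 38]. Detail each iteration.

Binary search for 34 in [6, 8, 9, 12, 17, 22, 27, 28, 33, 38]:

lo=0, hi=9, mid=4, arr[mid]=17 -> 17 < 34, search right half
lo=5, hi=9, mid=7, arr[mid]=28 -> 28 < 34, search right half
lo=8, hi=9, mid=8, arr[mid]=33 -> 33 < 34, search right half
lo=9, hi=9, mid=9, arr[mid]=38 -> 38 > 34, search left half
lo=9 > hi=8, target 34 not found

Binary search determines that 34 is not in the array after 4 comparisons. The search space was exhausted without finding the target.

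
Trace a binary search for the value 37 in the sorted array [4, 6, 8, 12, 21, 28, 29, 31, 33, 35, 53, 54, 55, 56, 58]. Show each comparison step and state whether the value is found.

Binary search for 37 in [4, 6, 8, 12, 21, 28, 29, 31, 33, 35, 53, 54, 55, 56, 58]:

lo=0, hi=14, mid=7, arr[mid]=31 -> 31 < 37, search right half
lo=8, hi=14, mid=11, arr[mid]=54 -> 54 > 37, search left half
lo=8, hi=10, mid=9, arr[mid]=35 -> 35 < 37, search right half
lo=10, hi=10, mid=10, arr[mid]=53 -> 53 > 37, search left half
lo=10 > hi=9, target 37 not found

Binary search determines that 37 is not in the array after 4 comparisons. The search space was exhausted without finding the target.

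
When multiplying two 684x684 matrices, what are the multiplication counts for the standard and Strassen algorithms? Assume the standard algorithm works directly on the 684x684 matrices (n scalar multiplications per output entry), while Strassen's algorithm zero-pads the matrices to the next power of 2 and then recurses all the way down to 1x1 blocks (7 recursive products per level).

Matrix multiplication for 684x684 matrices:

Strassen's algorithm requires power-of-2 dimensions. Pad 684x684 to 1024x1024 (next power of 2).

Standard algorithm: 684^3 = 320013504 multiplications
Strassen's algorithm: 7^(log2(1024)) = 7^10 = 282475249 multiplications
Savings: 320013504 - 282475249 = 37538255 multiplications

Standard: 320013504 multiplications (684^3). Strassen: 282475249 multiplications (7^10, after padding to 1024x1024). Strassen reduces 8 recursive multiplications to 7 at each level.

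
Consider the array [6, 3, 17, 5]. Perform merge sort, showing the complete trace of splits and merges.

Merge sort trace:

Split: [6, 3, 17, 5] -> [6, 3] and [17, 5]
  Split: [6, 3] -> [6] and [3]
  Merge: [6] + [3] -> [3, 6]
  Split: [17, 5] -> [17] and [5]
  Merge: [17] + [5] -> [5, 17]
Merge: [3, 6] + [5, 17] -> [3, 5, 6, 17]

Final sorted array: [3, 5, 6, 17]

The merge sort proceeds by recursively splitting the array and merging sorted halves.
After all merges, the sorted array is [3, 5, 6, 17].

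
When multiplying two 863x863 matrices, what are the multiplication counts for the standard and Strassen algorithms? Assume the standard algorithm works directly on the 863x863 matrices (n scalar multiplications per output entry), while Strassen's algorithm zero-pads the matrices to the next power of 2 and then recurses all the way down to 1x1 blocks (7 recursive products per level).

Matrix multiplication for 863x863 matrices:

Strassen's algorithm requires power-of-2 dimensions. Pad 863x863 to 1024x1024 (next power of 2).

Standard algorithm: 863^3 = 642735647 multiplications
Strassen's algorithm: 7^(log2(1024)) = 7^10 = 282475249 multiplications
Savings: 642735647 - 282475249 = 360260398 multiplications

Standard: 642735647 multiplications (863^3). Strassen: 282475249 multiplications (7^10, after padding to 1024x1024). Strassen reduces 8 recursive multiplications to 7 at each level.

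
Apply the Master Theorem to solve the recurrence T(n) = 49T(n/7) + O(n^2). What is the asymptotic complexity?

Master Theorem for T(n) = 49T(n/7) + O(n^2):

a = 49, b = 7, c = 2
log_b(a) = log_7(49) = 2.0000

Case 2: c = 2 = log_7(49) = 2.0000
T(n) = O(n^2 log n) = O(n^2 log n)

For T(n) = 49T(n/7) + O(n^2): log_7(49) = 2.0000. This is Case 2 of the Master Theorem (c = log_b(a), equal work at all levels), giving O(n^2 log n).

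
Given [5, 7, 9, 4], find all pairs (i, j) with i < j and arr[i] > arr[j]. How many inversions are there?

Finding inversions in [5, 7, 9, 4]:

(0, 3): arr[0]=5 > arr[3]=4
(1, 3): arr[1]=7 > arr[3]=4
(2, 3): arr[2]=9 > arr[3]=4

Total inversions: 3

The array has 3 inversion(s): (0,3), (1,3), (2,3). Each pair (i,j) satisfies i < j and arr[i] > arr[j].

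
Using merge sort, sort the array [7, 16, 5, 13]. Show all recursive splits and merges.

Merge sort trace:

Split: [7, 16, 5, 13] -> [7, 16] and [5, 13]
  Split: [7, 16] -> [7] and [16]
  Merge: [7] + [16] -> [7, 16]
  Split: [5, 13] -> [5] and [13]
  Merge: [5] + [13] -> [5, 13]
Merge: [7, 16] + [5, 13] -> [5, 7, 13, 16]

Final sorted array: [5, 7, 13, 16]

The merge sort proceeds by recursively splitting the array and merging sorted halves.
After all merges, the sorted array is [5, 7, 13, 16].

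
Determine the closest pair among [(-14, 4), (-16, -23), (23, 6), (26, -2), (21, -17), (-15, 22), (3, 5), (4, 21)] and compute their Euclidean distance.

Computing all pairwise distances among 8 points:

d((-14, 4), (-16, -23)) = 27.074
d((-14, 4), (23, 6)) = 37.054
d((-14, 4), (26, -2)) = 40.4475
d((-14, 4), (21, -17)) = 40.8167
d((-14, 4), (-15, 22)) = 18.0278
d((-14, 4), (3, 5)) = 17.0294
d((-14, 4), (4, 21)) = 24.7588
d((-16, -23), (23, 6)) = 48.6004
d((-16, -23), (26, -2)) = 46.9574
d((-16, -23), (21, -17)) = 37.4833
d((-16, -23), (-15, 22)) = 45.0111
d((-16, -23), (3, 5)) = 33.8378
d((-16, -23), (4, 21)) = 48.3322
d((23, 6), (26, -2)) = 8.544 <-- minimum
d((23, 6), (21, -17)) = 23.0868
d((23, 6), (-15, 22)) = 41.2311
d((23, 6), (3, 5)) = 20.025
d((23, 6), (4, 21)) = 24.2074
d((26, -2), (21, -17)) = 15.8114
d((26, -2), (-15, 22)) = 47.5079
d((26, -2), (3, 5)) = 24.0416
d((26, -2), (4, 21)) = 31.8277
d((21, -17), (-15, 22)) = 53.0754
d((21, -17), (3, 5)) = 28.4253
d((21, -17), (4, 21)) = 41.6293
d((-15, 22), (3, 5)) = 24.7588
d((-15, 22), (4, 21)) = 19.0263
d((3, 5), (4, 21)) = 16.0312

Closest pair: (23, 6) and (26, -2) with distance 8.544

The closest pair is (23, 6) and (26, -2) with Euclidean distance 8.544. For 8 points, brute-force pairwise comparison is shown above. For large n, the divide-and-conquer algorithm (sort by x, recurse on halves, check the dividing strip) achieves O(n log n).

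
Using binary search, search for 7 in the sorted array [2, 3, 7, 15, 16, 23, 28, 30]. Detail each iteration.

Binary search for 7 in [2, 3, 7, 15, 16, 23, 28, 30]:

lo=0, hi=7, mid=3, arr[mid]=15 -> 15 > 7, search left half
lo=0, hi=2, mid=1, arr[mid]=3 -> 3 < 7, search right half
lo=2, hi=2, mid=2, arr[mid]=7 -> Found target at index 2!

Binary search finds 7 at index 2 after 3 comparisons. The search repeatedly halves the search space by comparing with the middle element.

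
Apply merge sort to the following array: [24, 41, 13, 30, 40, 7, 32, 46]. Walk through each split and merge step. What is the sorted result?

Merge sort trace:

Split: [24, 41, 13, 30, 40, 7, 32, 46] -> [24, 41, 13, 30] and [40, 7, 32, 46]
  Split: [24, 41, 13, 30] -> [24, 41] and [13, 30]
    Split: [24, 41] -> [24] and [41]
    Merge: [24] + [41] -> [24, 41]
    Split: [13, 30] -> [13] and [30]
    Merge: [13] + [30] -> [13, 30]
  Merge: [24, 41] + [13, 30] -> [13, 24, 30, 41]
  Split: [40, 7, 32, 46] -> [40, 7] and [32, 46]
    Split: [40, 7] -> [40] and [7]
    Merge: [40] + [7] -> [7, 40]
    Split: [32, 46] -> [32] and [46]
    Merge: [32] + [46] -> [32, 46]
  Merge: [7, 40] + [32, 46] -> [7, 32, 40, 46]
Merge: [13, 24, 30, 41] + [7, 32, 40, 46] -> [7, 13, 24, 30, 32, 40, 41, 46]

Final sorted array: [7, 13, 24, 30, 32, 40, 41, 46]

The merge sort proceeds by recursively splitting the array and merging sorted halves.
After all merges, the sorted array is [7, 13, 24, 30, 32, 40, 41, 46].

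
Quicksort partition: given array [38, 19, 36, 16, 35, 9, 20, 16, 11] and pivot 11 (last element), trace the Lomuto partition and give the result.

Lomuto partition with pivot = 11:

Initial array: [38, 19, 36, 16, 35, 9, 20, 16, 11]

arr[0]=38 > 11: no swap
arr[1]=19 > 11: no swap
arr[2]=36 > 11: no swap
arr[3]=16 > 11: no swap
arr[4]=35 > 11: no swap
arr[5]=9 <= 11: swap with position 0, array becomes [9, 19, 36, 16, 35, 38, 20, 16, 11]
arr[6]=20 > 11: no swap
arr[7]=16 > 11: no swap

Place pivot at position 1: [9, 11, 36, 16, 35, 38, 20, 16, 19]
Pivot position: 1

After partitioning with pivot 11, the array becomes [9, 11, 36, 16, 35, 38, 20, 16, 19]. The pivot is placed at index 1. All elements to the left of the pivot are <= 11, and all elements to the right are > 11.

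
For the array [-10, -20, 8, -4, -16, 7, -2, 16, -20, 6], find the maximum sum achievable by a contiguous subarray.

Using Kadane's algorithm on [-10, -20, 8, -4, -16, 7, -2, 16, -20, 6]:

Scanning through the array:
Position 1 (value -20): max_ending_here = -20, max_so_far = -10
Position 2 (value 8): max_ending_here = 8, max_so_far = 8
Position 3 (value -4): max_ending_here = 4, max_so_far = 8
Position 4 (value -16): max_ending_here = -12, max_so_far = 8
Position 5 (value 7): max_ending_here = 7, max_so_far = 8
Position 6 (value -2): max_ending_here = 5, max_so_far = 8
Position 7 (value 16): max_ending_here = 21, max_so_far = 21
Position 8 (value -20): max_ending_here = 1, max_so_far = 21
Position 9 (value 6): max_ending_here = 7, max_so_far = 21

Maximum subarray: [7, -2, 16]
Maximum sum: 21

The maximum subarray is [7, -2, 16] with sum 21. This subarray runs from index 5 to index 7.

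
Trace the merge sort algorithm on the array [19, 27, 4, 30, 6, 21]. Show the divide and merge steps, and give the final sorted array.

Merge sort trace:

Split: [19, 27, 4, 30, 6, 21] -> [19, 27, 4] and [30, 6, 21]
  Split: [19, 27, 4] -> [19] and [27, 4]
    Split: [27, 4] -> [27] and [4]
    Merge: [27] + [4] -> [4, 27]
  Merge: [19] + [4, 27] -> [4, 19, 27]
  Split: [30, 6, 21] -> [30] and [6, 21]
    Split: [6, 21] -> [6] and [21]
    Merge: [6] + [21] -> [6, 21]
  Merge: [30] + [6, 21] -> [6, 21, 30]
Merge: [4, 19, 27] + [6, 21, 30] -> [4, 6, 19, 21, 27, 30]

Final sorted array: [4, 6, 19, 21, 27, 30]

The merge sort proceeds by recursively splitting the array and merging sorted halves.
After all merges, the sorted array is [4, 6, 19, 21, 27, 30].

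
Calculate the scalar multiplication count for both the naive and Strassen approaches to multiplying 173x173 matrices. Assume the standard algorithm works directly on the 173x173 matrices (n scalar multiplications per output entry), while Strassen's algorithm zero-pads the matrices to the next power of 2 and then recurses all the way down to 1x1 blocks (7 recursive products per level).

Matrix multiplication for 173x173 matrices:

Strassen's algorithm requires power-of-2 dimensions. Pad 173x173 to 256x256 (next power of 2).

Standard algorithm: 173^3 = 5177717 multiplications
Strassen's algorithm: 7^(log2(256)) = 7^8 = 5764801 multiplications
Difference: 5177717 - 5764801 = -587084 (Strassen uses MORE here due to padding overhead — for small or just-over-power-of-2 n, padding can outweigh the per-level savings)

Standard: 5177717 multiplications (173^3). Strassen: 5764801 multiplications (7^8, after padding to 256x256). Strassen reduces 8 recursive multiplications to 7 at each level.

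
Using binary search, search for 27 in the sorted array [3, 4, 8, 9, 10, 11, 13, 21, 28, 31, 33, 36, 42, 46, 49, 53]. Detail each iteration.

Binary search for 27 in [3, 4, 8, 9, 10, 11, 13, 21, 28, 31, 33, 36, 42, 46, 49, 53]:

lo=0, hi=15, mid=7, arr[mid]=21 -> 21 < 27, search right half
lo=8, hi=15, mid=11, arr[mid]=36 -> 36 > 27, search left half
lo=8, hi=10, mid=9, arr[mid]=31 -> 31 > 27, search left half
lo=8, hi=8, mid=8, arr[mid]=28 -> 28 > 27, search left half
lo=8 > hi=7, target 27 not found

Binary search determines that 27 is not in the array after 4 comparisons. The search space was exhausted without finding the target.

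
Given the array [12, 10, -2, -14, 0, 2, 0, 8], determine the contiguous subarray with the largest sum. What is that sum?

Using Kadane's algorithm on [12, 10, -2, -14, 0, 2, 0, 8]:

Scanning through the array:
Position 1 (value 10): max_ending_here = 22, max_so_far = 22
Position 2 (value -2): max_ending_here = 20, max_so_far = 22
Position 3 (value -14): max_ending_here = 6, max_so_far = 22
Position 4 (value 0): max_ending_here = 6, max_so_far = 22
Position 5 (value 2): max_ending_here = 8, max_so_far = 22
Position 6 (value 0): max_ending_here = 8, max_so_far = 22
Position 7 (value 8): max_ending_here = 16, max_so_far = 22

Maximum subarray: [12, 10]
Maximum sum: 22

The maximum subarray is [12, 10] with sum 22. This subarray runs from index 0 to index 1.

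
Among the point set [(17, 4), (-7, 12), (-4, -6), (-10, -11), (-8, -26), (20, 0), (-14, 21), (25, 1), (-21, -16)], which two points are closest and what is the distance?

Computing all pairwise distances among 9 points:

d((17, 4), (-7, 12)) = 25.2982
d((17, 4), (-4, -6)) = 23.2594
d((17, 4), (-10, -11)) = 30.8869
d((17, 4), (-8, -26)) = 39.0512
d((17, 4), (20, 0)) = 5.0 <-- minimum
d((17, 4), (-14, 21)) = 35.3553
d((17, 4), (25, 1)) = 8.544
d((17, 4), (-21, -16)) = 42.9418
d((-7, 12), (-4, -6)) = 18.2483
d((-7, 12), (-10, -11)) = 23.1948
d((-7, 12), (-8, -26)) = 38.0132
d((-7, 12), (20, 0)) = 29.5466
d((-7, 12), (-14, 21)) = 11.4018
d((-7, 12), (25, 1)) = 33.8378
d((-7, 12), (-21, -16)) = 31.305
d((-4, -6), (-10, -11)) = 7.8102
d((-4, -6), (-8, -26)) = 20.3961
d((-4, -6), (20, 0)) = 24.7386
d((-4, -6), (-14, 21)) = 28.7924
d((-4, -6), (25, 1)) = 29.8329
d((-4, -6), (-21, -16)) = 19.7231
d((-10, -11), (-8, -26)) = 15.1327
d((-10, -11), (20, 0)) = 31.9531
d((-10, -11), (-14, 21)) = 32.249
d((-10, -11), (25, 1)) = 37.0
d((-10, -11), (-21, -16)) = 12.083
d((-8, -26), (20, 0)) = 38.2099
d((-8, -26), (-14, 21)) = 47.3814
d((-8, -26), (25, 1)) = 42.638
d((-8, -26), (-21, -16)) = 16.4012
d((20, 0), (-14, 21)) = 39.9625
d((20, 0), (25, 1)) = 5.099
d((20, 0), (-21, -16)) = 44.0114
d((-14, 21), (25, 1)) = 43.8292
d((-14, 21), (-21, -16)) = 37.6563
d((25, 1), (-21, -16)) = 49.0408

Closest pair: (17, 4) and (20, 0) with distance 5.0

The closest pair is (17, 4) and (20, 0) with Euclidean distance 5.0. For 9 points, brute-force pairwise comparison is shown above. For large n, the divide-and-conquer algorithm (sort by x, recurse on halves, check the dividing strip) achieves O(n log n).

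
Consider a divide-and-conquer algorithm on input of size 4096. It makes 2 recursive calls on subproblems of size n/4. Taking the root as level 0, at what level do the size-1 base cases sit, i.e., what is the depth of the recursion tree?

For divide and conquer with division factor 4:

Problem sizes at each level:
Level 0: 4096
Level 1: 1024
Level 2: 256
Level 3: 64
Level 4: 16
Level 5: 4
Level 6: 1

The root is level 0 and the size-1 base case is level 6 (the tree spans levels 0 through 6, i.e. 7 levels counting the root), so the depth is the number of divisions: log_4(4096) = 6

The recursion tree depth is log_4(4096) = 6. At each level, the problem size is divided by 4, so it takes 6 divisions to reduce to a base case of size 1. The algorithm makes 2 recursive calls at each level.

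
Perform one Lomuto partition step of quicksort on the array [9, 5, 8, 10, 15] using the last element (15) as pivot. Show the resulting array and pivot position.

Lomuto partition with pivot = 15:

Initial array: [9, 5, 8, 10, 15]

arr[0]=9 <= 15: swap with position 0, array becomes [9, 5, 8, 10, 15]
arr[1]=5 <= 15: swap with position 1, array becomes [9, 5, 8, 10, 15]
arr[2]=8 <= 15: swap with position 2, array becomes [9, 5, 8, 10, 15]
arr[3]=10 <= 15: swap with position 3, array becomes [9, 5, 8, 10, 15]

Place pivot at position 4: [9, 5, 8, 10, 15]
Pivot position: 4

After partitioning with pivot 15, the array becomes [9, 5, 8, 10, 15]. The pivot is placed at index 4. All elements to the left of the pivot are <= 15, and all elements to the right are > 15.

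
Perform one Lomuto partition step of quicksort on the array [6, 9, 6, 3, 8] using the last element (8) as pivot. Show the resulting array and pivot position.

Lomuto partition with pivot = 8:

Initial array: [6, 9, 6, 3, 8]

arr[0]=6 <= 8: swap with position 0, array becomes [6, 9, 6, 3, 8]
arr[1]=9 > 8: no swap
arr[2]=6 <= 8: swap with position 1, array becomes [6, 6, 9, 3, 8]
arr[3]=3 <= 8: swap with position 2, array becomes [6, 6, 3, 9, 8]

Place pivot at position 3: [6, 6, 3, 8, 9]
Pivot position: 3

After partitioning with pivot 8, the array becomes [6, 6, 3, 8, 9]. The pivot is placed at index 3. All elements to the left of the pivot are <= 8, and all elements to the right are > 8.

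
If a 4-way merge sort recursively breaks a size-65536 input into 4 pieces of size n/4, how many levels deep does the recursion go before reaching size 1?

For divide and conquer with division factor 4:

Problem sizes at each level:
Level 0: 65536
Level 1: 16384
Level 2: 4096
Level 3: 1024
Level 4: 256
Level 5: 64
Level 6: 16
Level 7: 4
Level 8: 1

The root is level 0 and the size-1 base case is level 8 (the tree spans levels 0 through 8, i.e. 9 levels counting the root), so the depth is the number of divisions: log_4(65536) = 8

The recursion tree depth is log_4(65536) = 8. At each level, the problem size is divided by 4, so it takes 8 divisions to reduce to a base case of size 1. The algorithm makes 4 recursive calls at each level.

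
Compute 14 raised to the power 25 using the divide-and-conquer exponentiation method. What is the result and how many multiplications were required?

Computing 14^25 by squaring (build up from 14^1; each line after the first costs one multiplication):

14^1 = 14
14^2 = (14^1)^2 = 14^2 = 196
14^3 = 14 * 14^2 = 14 * 196 = 2744
14^6 = (14^3)^2 = 2744^2 = 7529536
14^12 = (14^6)^2 = 7529536^2 = 56693912375296
14^24 = (14^12)^2 = 56693912375296^2 = 3214199700417740936751087616
14^25 = 14 * 14^24 = 14 * 3214199700417740936751087616 = 44998795805848373114515226624

Result: 44998795805848373114515226624
Multiplications needed: 6 (6 lines after 14^1)

14^25 = 44998795805848373114515226624. Using exponentiation by squaring, this requires 6 multiplications. The key idea: if the exponent is even, square the half-power; if odd, multiply by the base once.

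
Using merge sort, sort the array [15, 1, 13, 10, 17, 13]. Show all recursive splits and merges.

Merge sort trace:

Split: [15, 1, 13, 10, 17, 13] -> [15, 1, 13] and [10, 17, 13]
  Split: [15, 1, 13] -> [15] and [1, 13]
    Split: [1, 13] -> [1] and [13]
    Merge: [1] + [13] -> [1, 13]
  Merge: [15] + [1, 13] -> [1, 13, 15]
  Split: [10, 17, 13] -> [10] and [17, 13]
    Split: [17, 13] -> [17] and [13]
    Merge: [17] + [13] -> [13, 17]
  Merge: [10] + [13, 17] -> [10, 13, 17]
Merge: [1, 13, 15] + [10, 13, 17] -> [1, 10, 13, 13, 15, 17]

Final sorted array: [1, 10, 13, 13, 15, 17]

The merge sort proceeds by recursively splitting the array and merging sorted halves.
After all merges, the sorted array is [1, 10, 13, 13, 15, 17].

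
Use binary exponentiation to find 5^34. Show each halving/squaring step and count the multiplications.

Computing 5^34 by squaring (build up from 5^1; each line after the first costs one multiplication):

5^1 = 5
5^2 = (5^1)^2 = 5^2 = 25
5^4 = (5^2)^2 = 25^2 = 625
5^8 = (5^4)^2 = 625^2 = 390625
5^16 = (5^8)^2 = 390625^2 = 152587890625
5^17 = 5 * 5^16 = 5 * 152587890625 = 762939453125
5^34 = (5^17)^2 = 762939453125^2 = 582076609134674072265625

Result: 582076609134674072265625
Multiplications needed: 6 (6 lines after 5^1)

5^34 = 582076609134674072265625. Using exponentiation by squaring, this requires 6 multiplications. The key idea: if the exponent is even, square the half-power; if odd, multiply by the base once.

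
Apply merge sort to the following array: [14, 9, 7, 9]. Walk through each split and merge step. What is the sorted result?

Merge sort trace:

Split: [14, 9, 7, 9] -> [14, 9] and [7, 9]
  Split: [14, 9] -> [14] and [9]
  Merge: [14] + [9] -> [9, 14]
  Split: [7, 9] -> [7] and [9]
  Merge: [7] + [9] -> [7, 9]
Merge: [9, 14] + [7, 9] -> [7, 9, 9, 14]

Final sorted array: [7, 9, 9, 14]

The merge sort proceeds by recursively splitting the array and merging sorted halves.
After all merges, the sorted array is [7, 9, 9, 14].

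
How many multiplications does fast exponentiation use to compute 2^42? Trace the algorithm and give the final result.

Computing 2^42 by squaring (build up from 2^1; each line after the first costs one multiplication):

2^1 = 2
2^2 = (2^1)^2 = 2^2 = 4
2^4 = (2^2)^2 = 4^2 = 16
2^5 = 2 * 2^4 = 2 * 16 = 32
2^10 = (2^5)^2 = 32^2 = 1024
2^20 = (2^10)^2 = 1024^2 = 1048576
2^21 = 2 * 2^20 = 2 * 1048576 = 2097152
2^42 = (2^21)^2 = 2097152^2 = 4398046511104

Result: 4398046511104
Multiplications needed: 7 (7 lines after 2^1)

2^42 = 4398046511104. Using exponentiation by squaring, this requires 7 multiplications. The key idea: if the exponent is even, square the half-power; if odd, multiply by the base once.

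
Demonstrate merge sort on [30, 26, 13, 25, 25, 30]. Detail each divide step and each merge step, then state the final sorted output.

Merge sort trace:

Split: [30, 26, 13, 25, 25, 30] -> [30, 26, 13] and [25, 25, 30]
  Split: [30, 26, 13] -> [30] and [26, 13]
    Split: [26, 13] -> [26] and [13]
    Merge: [26] + [13] -> [13, 26]
  Merge: [30] + [13, 26] -> [13, 26, 30]
  Split: [25, 25, 30] -> [25] and [25, 30]
    Split: [25, 30] -> [25] and [30]
    Merge: [25] + [30] -> [25, 30]
  Merge: [25] + [25, 30] -> [25, 25, 30]
Merge: [13, 26, 30] + [25, 25, 30] -> [13, 25, 25, 26, 30, 30]

Final sorted array: [13, 25, 25, 26, 30, 30]

The merge sort proceeds by recursively splitting the array and merging sorted halves.
After all merges, the sorted array is [13, 25, 25, 26, 30, 30].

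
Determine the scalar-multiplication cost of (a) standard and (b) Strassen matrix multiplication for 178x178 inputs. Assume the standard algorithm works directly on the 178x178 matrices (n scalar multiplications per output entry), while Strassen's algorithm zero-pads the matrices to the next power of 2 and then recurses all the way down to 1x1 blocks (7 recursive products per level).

Matrix multiplication for 178x178 matrices:

Strassen's algorithm requires power-of-2 dimensions. Pad 178x178 to 256x256 (next power of 2).

Standard algorithm: 178^3 = 5639752 multiplications
Strassen's algorithm: 7^(log2(256)) = 7^8 = 5764801 multiplications
Difference: 5639752 - 5764801 = -125049 (Strassen uses MORE here due to padding overhead — for small or just-over-power-of-2 n, padding can outweigh the per-level savings)

Standard: 5639752 multiplications (178^3). Strassen: 5764801 multiplications (7^8, after padding to 256x256). Strassen reduces 8 recursive multiplications to 7 at each level.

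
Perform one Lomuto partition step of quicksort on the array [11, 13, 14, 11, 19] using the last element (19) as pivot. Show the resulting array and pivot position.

Lomuto partition with pivot = 19:

Initial array: [11, 13, 14, 11, 19]

arr[0]=11 <= 19: swap with position 0, array becomes [11, 13, 14, 11, 19]
arr[1]=13 <= 19: swap with position 1, array becomes [11, 13, 14, 11, 19]
arr[2]=14 <= 19: swap with position 2, array becomes [11, 13, 14, 11, 19]
arr[3]=11 <= 19: swap with position 3, array becomes [11, 13, 14, 11, 19]

Place pivot at position 4: [11, 13, 14, 11, 19]
Pivot position: 4

After partitioning with pivot 19, the array becomes [11, 13, 14, 11, 19]. The pivot is placed at index 4. All elements to the left of the pivot are <= 19, and all elements to the right are > 19.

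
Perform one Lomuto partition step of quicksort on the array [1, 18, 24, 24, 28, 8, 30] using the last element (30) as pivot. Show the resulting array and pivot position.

Lomuto partition with pivot = 30:

Initial array: [1, 18, 24, 24, 28, 8, 30]

arr[0]=1 <= 30: swap with position 0, array becomes [1, 18, 24, 24, 28, 8, 30]
arr[1]=18 <= 30: swap with position 1, array becomes [1, 18, 24, 24, 28, 8, 30]
arr[2]=24 <= 30: swap with position 2, array becomes [1, 18, 24, 24, 28, 8, 30]
arr[3]=24 <= 30: swap with position 3, array becomes [1, 18, 24, 24, 28, 8, 30]
arr[4]=28 <= 30: swap with position 4, array becomes [1, 18, 24, 24, 28, 8, 30]
arr[5]=8 <= 30: swap with position 5, array becomes [1, 18, 24, 24, 28, 8, 30]

Place pivot at position 6: [1, 18, 24, 24, 28, 8, 30]
Pivot position: 6

After partitioning with pivot 30, the array becomes [1, 18, 24, 24, 28, 8, 30]. The pivot is placed at index 6. All elements to the left of the pivot are <= 30, and all elements to the right are > 30.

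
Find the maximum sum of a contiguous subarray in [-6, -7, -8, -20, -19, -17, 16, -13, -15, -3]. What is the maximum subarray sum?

Using Kadane's algorithm on [-6, -7, -8, -20, -19, -17, 16, -13, -15, -3]:

Scanning through the array:
Position 1 (value -7): max_ending_here = -7, max_so_far = -6
Position 2 (value -8): max_ending_here = -8, max_so_far = -6
Position 3 (value -20): max_ending_here = -20, max_so_far = -6
Position 4 (value -19): max_ending_here = -19, max_so_far = -6
Position 5 (value -17): max_ending_here = -17, max_so_far = -6
Position 6 (value 16): max_ending_here = 16, max_so_far = 16
Position 7 (value -13): max_ending_here = 3, max_so_far = 16
Position 8 (value -15): max_ending_here = -12, max_so_far = 16
Position 9 (value -3): max_ending_here = -3, max_so_far = 16

Maximum subarray: [16]
Maximum sum: 16

The maximum subarray is [16] with sum 16. This subarray runs from index 6 to index 6.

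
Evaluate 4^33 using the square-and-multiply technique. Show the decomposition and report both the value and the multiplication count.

Computing 4^33 by squaring (build up from 4^1; each line after the first costs one multiplication):

4^1 = 4
4^2 = (4^1)^2 = 4^2 = 16
4^4 = (4^2)^2 = 16^2 = 256
4^8 = (4^4)^2 = 256^2 = 65536
4^16 = (4^8)^2 = 65536^2 = 4294967296
4^32 = (4^16)^2 = 4294967296^2 = 18446744073709551616
4^33 = 4 * 4^32 = 4 * 18446744073709551616 = 73786976294838206464

Result: 73786976294838206464
Multiplications needed: 6 (6 lines after 4^1)

4^33 = 73786976294838206464. Using exponentiation by squaring, this requires 6 multiplications. The key idea: if the exponent is even, square the half-power; if odd, multiply by the base once.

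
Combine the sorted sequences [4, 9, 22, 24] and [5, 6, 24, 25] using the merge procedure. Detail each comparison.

Merging process:

Compare 4 vs 5: take 4 from left. Merged: [4]
Compare 9 vs 5: take 5 from right. Merged: [4, 5]
Compare 9 vs 6: take 6 from right. Merged: [4, 5, 6]
Compare 9 vs 24: take 9 from left. Merged: [4, 5, 6, 9]
Compare 22 vs 24: take 22 from left. Merged: [4, 5, 6, 9, 22]
Compare 24 vs 24: take 24 from left. Merged: [4, 5, 6, 9, 22, 24]
Append remaining from right: [24, 25]. Merged: [4, 5, 6, 9, 22, 24, 24, 25]

Final merged array: [4, 5, 6, 9, 22, 24, 24, 25]
Total comparisons: 6

The merged array is [4, 5, 6, 9, 22, 24, 24, 25], requiring 6 comparisons. The merge step runs in O(n) time where n is the total number of elements.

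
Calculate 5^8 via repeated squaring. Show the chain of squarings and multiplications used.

Computing 5^8 by squaring (build up from 5^1; each line after the first costs one multiplication):

5^1 = 5
5^2 = (5^1)^2 = 5^2 = 25
5^4 = (5^2)^2 = 25^2 = 625
5^8 = (5^4)^2 = 625^2 = 390625

Result: 390625
Multiplications needed: 3 (3 lines after 5^1)

5^8 = 390625. Using exponentiation by squaring, this requires 3 multiplications. The key idea: if the exponent is even, square the half-power; if odd, multiply by the base once.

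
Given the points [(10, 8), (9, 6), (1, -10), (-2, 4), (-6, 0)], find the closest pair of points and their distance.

Computing all pairwise distances among 5 points:

d((10, 8), (9, 6)) = 2.2361 <-- minimum
d((10, 8), (1, -10)) = 20.1246
d((10, 8), (-2, 4)) = 12.6491
d((10, 8), (-6, 0)) = 17.8885
d((9, 6), (1, -10)) = 17.8885
d((9, 6), (-2, 4)) = 11.1803
d((9, 6), (-6, 0)) = 16.1555
d((1, -10), (-2, 4)) = 14.3178
d((1, -10), (-6, 0)) = 12.2066
d((-2, 4), (-6, 0)) = 5.6569

Closest pair: (10, 8) and (9, 6) with distance 2.2361

The closest pair is (10, 8) and (9, 6) with Euclidean distance 2.2361. For 5 points, brute-force pairwise comparison is shown above. For large n, the divide-and-conquer algorithm (sort by x, recurse on halves, check the dividing strip) achieves O(n log n).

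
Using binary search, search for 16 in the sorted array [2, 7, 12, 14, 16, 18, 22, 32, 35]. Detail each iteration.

Binary search for 16 in [2, 7, 12, 14, 16, 18, 22, 32, 35]:

lo=0, hi=8, mid=4, arr[mid]=16 -> Found target at index 4!

Binary search finds 16 at index 4 after 1 comparisons. The search repeatedly halves the search space by comparing with the middle element.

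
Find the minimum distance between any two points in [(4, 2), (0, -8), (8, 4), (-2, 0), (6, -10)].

Computing all pairwise distances among 5 points:

d((4, 2), (0, -8)) = 10.7703
d((4, 2), (8, 4)) = 4.4721 <-- minimum
d((4, 2), (-2, 0)) = 6.3246
d((4, 2), (6, -10)) = 12.1655
d((0, -8), (8, 4)) = 14.4222
d((0, -8), (-2, 0)) = 8.2462
d((0, -8), (6, -10)) = 6.3246
d((8, 4), (-2, 0)) = 10.7703
d((8, 4), (6, -10)) = 14.1421
d((-2, 0), (6, -10)) = 12.8062

Closest pair: (4, 2) and (8, 4) with distance 4.4721

The closest pair is (4, 2) and (8, 4) with Euclidean distance 4.4721. For 5 points, brute-force pairwise comparison is shown above. For large n, the divide-and-conquer algorithm (sort by x, recurse on halves, check the dividing strip) achieves O(n log n).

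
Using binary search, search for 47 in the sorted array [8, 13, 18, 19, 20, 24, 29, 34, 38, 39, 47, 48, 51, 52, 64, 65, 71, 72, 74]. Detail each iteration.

Binary search for 47 in [8, 13, 18, 19, 20, 24, 29, 34, 38, 39, 47, 48, 51, 52, 64, 65, 71, 72, 74]:

lo=0, hi=18, mid=9, arr[mid]=39 -> 39 < 47, search right half
lo=10, hi=18, mid=14, arr[mid]=64 -> 64 > 47, search left half
lo=10, hi=13, mid=11, arr[mid]=48 -> 48 > 47, search left half
lo=10, hi=10, mid=10, arr[mid]=47 -> Found target at index 10!

Binary search finds 47 at index 10 after 4 comparisons. The search repeatedly halves the search space by comparing with the middle element.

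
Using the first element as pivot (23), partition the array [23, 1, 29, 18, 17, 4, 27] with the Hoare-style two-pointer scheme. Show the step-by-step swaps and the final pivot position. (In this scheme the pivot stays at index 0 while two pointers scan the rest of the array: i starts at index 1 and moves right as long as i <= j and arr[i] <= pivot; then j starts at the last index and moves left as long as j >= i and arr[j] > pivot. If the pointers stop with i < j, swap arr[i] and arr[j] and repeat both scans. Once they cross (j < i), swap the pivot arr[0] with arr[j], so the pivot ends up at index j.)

Hoare-style two-pointer partition with pivot = 23:

Initial array: [23, 1, 29, 18, 17, 4, 27]

Pointers start at i = 1, j = 6.
i stops at index 2 (arr[2]=29 > 23), j stops at index 5 (arr[5]=4 <= 23): swap arr[2] and arr[5], array becomes [23, 1, 4, 18, 17, 29, 27]
i ends at 5, j ends at 4: the pointers have crossed (j < i), so scanning stops.

Swap pivot arr[0] with arr[4] to place pivot at position 4: [17, 1, 4, 18, 23, 29, 27]
Pivot position: 4

After partitioning with pivot 23, the array becomes [17, 1, 4, 18, 23, 29, 27]. The pivot is placed at index 4. All elements to the left of the pivot are <= 23, and all elements to the right are > 23.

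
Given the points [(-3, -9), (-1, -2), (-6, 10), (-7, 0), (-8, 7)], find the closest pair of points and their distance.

Computing all pairwise distances among 5 points:

d((-3, -9), (-1, -2)) = 7.2801
d((-3, -9), (-6, 10)) = 19.2354
d((-3, -9), (-7, 0)) = 9.8489
d((-3, -9), (-8, 7)) = 16.7631
d((-1, -2), (-6, 10)) = 13.0
d((-1, -2), (-7, 0)) = 6.3246
d((-1, -2), (-8, 7)) = 11.4018
d((-6, 10), (-7, 0)) = 10.0499
d((-6, 10), (-8, 7)) = 3.6056 <-- minimum
d((-7, 0), (-8, 7)) = 7.0711

Closest pair: (-6, 10) and (-8, 7) with distance 3.6056

The closest pair is (-6, 10) and (-8, 7) with Euclidean distance 3.6056. For 5 points, brute-force pairwise comparison is shown above. For large n, the divide-and-conquer algorithm (sort by x, recurse on halves, check the dividing strip) achieves O(n log n).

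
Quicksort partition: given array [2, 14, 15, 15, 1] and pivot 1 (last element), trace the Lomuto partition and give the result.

Lomuto partition with pivot = 1:

Initial array: [2, 14, 15, 15, 1]

arr[0]=2 > 1: no swap
arr[1]=14 > 1: no swap
arr[2]=15 > 1: no swap
arr[3]=15 > 1: no swap

Place pivot at position 0: [1, 14, 15, 15, 2]
Pivot position: 0

After partitioning with pivot 1, the array becomes [1, 14, 15, 15, 2]. The pivot is placed at index 0. All elements to the left of the pivot are <= 1, and all elements to the right are > 1.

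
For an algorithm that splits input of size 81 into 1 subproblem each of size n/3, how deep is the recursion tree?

For divide and conquer with division factor 3:

Problem sizes at each level:
Level 0: 81
Level 1: 27
Level 2: 9
Level 3: 3
Level 4: 1

The root is level 0 and the size-1 base case is level 4 (the tree spans levels 0 through 4, i.e. 5 levels counting the root), so the depth is the number of divisions: log_3(81) = 4

The recursion tree depth is log_3(81) = 4. At each level, the problem size is divided by 3, so it takes 4 divisions to reduce to a base case of size 1. The algorithm makes 1 recursive call at each level.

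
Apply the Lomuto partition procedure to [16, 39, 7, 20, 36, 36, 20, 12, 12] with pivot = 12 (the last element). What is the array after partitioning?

Lomuto partition with pivot = 12:

Initial array: [16, 39, 7, 20, 36, 36, 20, 12, 12]

arr[0]=16 > 12: no swap
arr[1]=39 > 12: no swap
arr[2]=7 <= 12: swap with position 0, array becomes [7, 39, 16, 20, 36, 36, 20, 12, 12]
arr[3]=20 > 12: no swap
arr[4]=36 > 12: no swap
arr[5]=36 > 12: no swap
arr[6]=20 > 12: no swap
arr[7]=12 <= 12: swap with position 1, array becomes [7, 12, 16, 20, 36, 36, 20, 39, 12]

Place pivot at position 2: [7, 12, 12, 20, 36, 36, 20, 39, 16]
Pivot position: 2

After partitioning with pivot 12, the array becomes [7, 12, 12, 20, 36, 36, 20, 39, 16]. The pivot is placed at index 2. All elements to the left of the pivot are <= 12, and all elements to the right are > 12.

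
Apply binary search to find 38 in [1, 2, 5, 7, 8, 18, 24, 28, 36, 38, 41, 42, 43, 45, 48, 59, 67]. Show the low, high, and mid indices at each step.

Binary search for 38 in [1, 2, 5, 7, 8, 18, 24, 28, 36, 38, 41, 42, 43, 45, 48, 59, 67]:

lo=0, hi=16, mid=8, arr[mid]=36 -> 36 < 38, search right half
lo=9, hi=16, mid=12, arr[mid]=43 -> 43 > 38, search left half
lo=9, hi=11, mid=10, arr[mid]=41 -> 41 > 38, search left half
lo=9, hi=9, mid=9, arr[mid]=38 -> Found target at index 9!

Binary search finds 38 at index 9 after 4 comparisons. The search repeatedly halves the search space by comparing with the middle element.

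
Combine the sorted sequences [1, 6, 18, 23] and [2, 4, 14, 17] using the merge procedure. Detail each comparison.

Merging process:

Compare 1 vs 2: take 1 from left. Merged: [1]
Compare 6 vs 2: take 2 from right. Merged: [1, 2]
Compare 6 vs 4: take 4 from right. Merged: [1, 2, 4]
Compare 6 vs 14: take 6 from left. Merged: [1, 2, 4, 6]
Compare 18 vs 14: take 14 from right. Merged: [1, 2, 4, 6, 14]
Compare 18 vs 17: take 17 from right. Merged: [1, 2, 4, 6, 14, 17]
Append remaining from left: [18, 23]. Merged: [1, 2, 4, 6, 14, 17, 18, 23]

Final merged array: [1, 2, 4, 6, 14, 17, 18, 23]
Total comparisons: 6

The merged array is [1, 2, 4, 6, 14, 17, 18, 23], requiring 6 comparisons. The merge step runs in O(n) time where n is the total number of elements.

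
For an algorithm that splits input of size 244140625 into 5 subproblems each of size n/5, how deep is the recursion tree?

For divide and conquer with division factor 5:

Problem sizes at each level:
Level 0: 244140625
Level 1: 48828125
Level 2: 9765625
Level 3: 1953125
Level 4: 390625
Level 5: 78125
Level 6: 15625
Level 7: 3125
Level 8: 625
Level 9: 125
Level 10: 25
Level 11: 5
Level 12: 1

The root is level 0 and the size-1 base case is level 12 (the tree spans levels 0 through 12, i.e. 13 levels counting the root), so the depth is the number of divisions: log_5(244140625) = 12

The recursion tree depth is log_5(244140625) = 12. At each level, the problem size is divided by 5, so it takes 12 divisions to reduce to a base case of size 1. The algorithm makes 5 recursive calls at each level.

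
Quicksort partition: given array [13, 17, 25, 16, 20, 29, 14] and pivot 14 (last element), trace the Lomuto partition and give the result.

Lomuto partition with pivot = 14:

Initial array: [13, 17, 25, 16, 20, 29, 14]

arr[0]=13 <= 14: swap with position 0, array becomes [13, 17, 25, 16, 20, 29, 14]
arr[1]=17 > 14: no swap
arr[2]=25 > 14: no swap
arr[3]=16 > 14: no swap
arr[4]=20 > 14: no swap
arr[5]=29 > 14: no swap

Place pivot at position 1: [13, 14, 25, 16, 20, 29, 17]
Pivot position: 1

After partitioning with pivot 14, the array becomes [13, 14, 25, 16, 20, 29, 17]. The pivot is placed at index 1. All elements to the left of the pivot are <= 14, and all elements to the right are > 14.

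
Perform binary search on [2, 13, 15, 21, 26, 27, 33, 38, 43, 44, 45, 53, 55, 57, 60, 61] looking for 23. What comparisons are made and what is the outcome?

Binary search for 23 in [2, 13, 15, 21, 26, 27, 33, 38, 43, 44, 45, 53, 55, 57, 60, 61]:

lo=0, hi=15, mid=7, arr[mid]=38 -> 38 > 23, search left half
lo=0, hi=6, mid=3, arr[mid]=21 -> 21 < 23, search right half
lo=4, hi=6, mid=5, arr[mid]=27 -> 27 > 23, search left half
lo=4, hi=4, mid=4, arr[mid]=26 -> 26 > 23, search left half
lo=4 > hi=3, target 23 not found

Binary search determines that 23 is not in the array after 4 comparisons. The search space was exhausted without finding the target.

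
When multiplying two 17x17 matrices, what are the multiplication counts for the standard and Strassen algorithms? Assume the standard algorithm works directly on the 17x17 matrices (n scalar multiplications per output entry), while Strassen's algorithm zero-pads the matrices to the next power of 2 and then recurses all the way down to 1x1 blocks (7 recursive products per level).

Matrix multiplication for 17x17 matrices:

Strassen's algorithm requires power-of-2 dimensions. Pad 17x17 to 32x32 (next power of 2).

Standard algorithm: 17^3 = 4913 multiplications
Strassen's algorithm: 7^(log2(32)) = 7^5 = 16807 multiplications
Difference: 4913 - 16807 = -11894 (Strassen uses MORE here due to padding overhead — for small or just-over-power-of-2 n, padding can outweigh the per-level savings)

Standard: 4913 multiplications (17^3). Strassen: 16807 multiplications (7^5, after padding to 32x32). Strassen reduces 8 recursive multiplications to 7 at each level.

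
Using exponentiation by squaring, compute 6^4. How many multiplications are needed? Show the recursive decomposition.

Computing 6^4 by squaring (build up from 6^1; each line after the first costs one multiplication):

6^1 = 6
6^2 = (6^1)^2 = 6^2 = 36
6^4 = (6^2)^2 = 36^2 = 1296

Result: 1296
Multiplications needed: 2 (2 lines after 6^1)

6^4 = 1296. Using exponentiation by squaring, this requires 2 multiplications. The key idea: if the exponent is even, square the half-power; if odd, multiply by the base once.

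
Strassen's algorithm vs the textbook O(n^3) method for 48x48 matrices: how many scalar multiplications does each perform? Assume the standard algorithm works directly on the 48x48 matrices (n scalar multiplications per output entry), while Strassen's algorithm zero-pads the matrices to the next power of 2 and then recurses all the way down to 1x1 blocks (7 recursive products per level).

Matrix multiplication for 48x48 matrices:

Strassen's algorithm requires power-of-2 dimensions. Pad 48x48 to 64x64 (next power of 2).

Standard algorithm: 48^3 = 110592 multiplications
Strassen's algorithm: 7^(log2(64)) = 7^6 = 117649 multiplications
Difference: 110592 - 117649 = -7057 (Strassen uses MORE here due to padding overhead — for small or just-over-power-of-2 n, padding can outweigh the per-level savings)

Standard: 110592 multiplications (48^3). Strassen: 117649 multiplications (7^6, after padding to 64x64). Strassen reduces 8 recursive multiplications to 7 at each level.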